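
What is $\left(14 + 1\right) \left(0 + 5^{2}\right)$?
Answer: $375$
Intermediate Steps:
$\left(14 + 1\right) \left(0 + 5^{2}\right) = 15 \left(0 + 25\right) = 15 \cdot 25 = 375$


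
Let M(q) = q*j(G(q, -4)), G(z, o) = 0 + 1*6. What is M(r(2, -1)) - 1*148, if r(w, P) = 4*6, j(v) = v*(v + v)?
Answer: 1580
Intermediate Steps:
G(z, o) = 6 (G(z, o) = 0 + 6 = 6)
j(v) = 2*v² (j(v) = v*(2*v) = 2*v²)
r(w, P) = 24
M(q) = 72*q (M(q) = q*(2*6²) = q*(2*36) = q*72 = 72*q)
M(r(2, -1)) - 1*148 = 72*24 - 1*148 = 1728 - 148 = 1580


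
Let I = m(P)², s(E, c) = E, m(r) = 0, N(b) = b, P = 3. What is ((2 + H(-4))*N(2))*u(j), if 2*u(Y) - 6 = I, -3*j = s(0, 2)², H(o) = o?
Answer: -12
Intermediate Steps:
I = 0 (I = 0² = 0)
j = 0 (j = -⅓*0² = -⅓*0 = 0)
u(Y) = 3 (u(Y) = 3 + (½)*0 = 3 + 0 = 3)
((2 + H(-4))*N(2))*u(j) = ((2 - 4)*2)*3 = -2*2*3 = -4*3 = -12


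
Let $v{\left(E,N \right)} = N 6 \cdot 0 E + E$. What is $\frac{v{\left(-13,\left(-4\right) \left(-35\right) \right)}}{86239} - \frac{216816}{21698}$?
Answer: $- \frac{9349138549}{935606911} \approx -9.9926$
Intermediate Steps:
$v{\left(E,N \right)} = E$ ($v{\left(E,N \right)} = 6 N 0 E + E = 0 E + E = 0 + E = E$)
$\frac{v{\left(-13,\left(-4\right) \left(-35\right) \right)}}{86239} - \frac{216816}{21698} = - \frac{13}{86239} - \frac{216816}{21698} = \left(-13\right) \frac{1}{86239} - \frac{108408}{10849} = - \frac{13}{86239} - \frac{108408}{10849} = - \frac{9349138549}{935606911}$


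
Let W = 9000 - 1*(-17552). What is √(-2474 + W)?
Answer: √24078 ≈ 155.17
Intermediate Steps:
W = 26552 (W = 9000 + 17552 = 26552)
√(-2474 + W) = √(-2474 + 26552) = √24078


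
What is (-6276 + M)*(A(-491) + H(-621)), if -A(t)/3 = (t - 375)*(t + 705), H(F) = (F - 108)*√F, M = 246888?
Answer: 133773534864 - 526218444*I*√69 ≈ 1.3377e+11 - 4.3711e+9*I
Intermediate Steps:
H(F) = √F*(-108 + F) (H(F) = (-108 + F)*√F = √F*(-108 + F))
A(t) = -3*(-375 + t)*(705 + t) (A(t) = -3*(t - 375)*(t + 705) = -3*(-375 + t)*(705 + t))
(-6276 + M)*(A(-491) + H(-621)) = (-6276 + 246888)*((793125 - 990*(-491) - 3*(-491)²) + √(-621)*(-108 - 621)) = 240612*((793125 + 486090 - 3*241081) + (3*I*√69)*(-729)) = 240612*((793125 + 486090 - 723243) - 2187*I*√69) = 240612*(555972 - 2187*I*√69) = 133773534864 - 526218444*I*√69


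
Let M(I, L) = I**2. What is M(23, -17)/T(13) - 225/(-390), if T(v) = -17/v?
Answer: -178547/442 ≈ -403.95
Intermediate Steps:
M(23, -17)/T(13) - 225/(-390) = 23**2/((-17/13)) - 225/(-390) = 529/((-17*1/13)) - 225*(-1/390) = 529/(-17/13) + 15/26 = 529*(-13/17) + 15/26 = -6877/17 + 15/26 = -178547/442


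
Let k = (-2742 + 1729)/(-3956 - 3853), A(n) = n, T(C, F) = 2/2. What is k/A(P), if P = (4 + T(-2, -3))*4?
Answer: 1013/156180 ≈ 0.0064861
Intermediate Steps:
T(C, F) = 1 (T(C, F) = 2*(½) = 1)
P = 20 (P = (4 + 1)*4 = 5*4 = 20)
k = 1013/7809 (k = -1013/(-7809) = -1013*(-1/7809) = 1013/7809 ≈ 0.12972)
k/A(P) = (1013/7809)/20 = (1013/7809)*(1/20) = 1013/156180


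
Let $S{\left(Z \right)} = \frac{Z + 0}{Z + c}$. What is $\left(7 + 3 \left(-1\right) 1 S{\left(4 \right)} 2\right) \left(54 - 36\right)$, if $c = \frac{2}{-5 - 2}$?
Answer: $\frac{126}{13} \approx 9.6923$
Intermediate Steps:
$c = - \frac{2}{7}$ ($c = \frac{2}{-7} = 2 \left(- \frac{1}{7}\right) = - \frac{2}{7} \approx -0.28571$)
$S{\left(Z \right)} = \frac{Z}{- \frac{2}{7} + Z}$ ($S{\left(Z \right)} = \frac{Z + 0}{Z - \frac{2}{7}} = \frac{Z}{- \frac{2}{7} + Z}$)
$\left(7 + 3 \left(-1\right) 1 S{\left(4 \right)} 2\right) \left(54 - 36\right) = \left(7 + 3 \left(-1\right) 1 \cdot 7 \cdot 4 \frac{1}{-2 + 7 \cdot 4} \cdot 2\right) \left(54 - 36\right) = \left(7 - 3 \cdot 1 \cdot 7 \cdot 4 \frac{1}{-2 + 28} \cdot 2\right) 18 = \left(7 - 3 \cdot 1 \cdot 7 \cdot 4 \cdot \frac{1}{26} \cdot 2\right) 18 = \left(7 - 3 \cdot 1 \cdot \frac{14}{13} \cdot 2\right) 18 = \left(7 - 3 \cdot \frac{14}{13} \cdot 2\right) 18 = \left(7 - \frac{84}{13}\right) 18 = \frac{7}{13} \cdot 18 = \frac{126}{13}$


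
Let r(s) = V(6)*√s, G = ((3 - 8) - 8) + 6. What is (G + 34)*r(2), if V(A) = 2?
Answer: 54*√2 ≈ 76.368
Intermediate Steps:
G = -7 (G = (-5 - 8) + 6 = -13 + 6 = -7)
r(s) = 2*√s
(G + 34)*r(2) = (-7 + 34)*(2*√2) = 27*(2*√2) = 54*√2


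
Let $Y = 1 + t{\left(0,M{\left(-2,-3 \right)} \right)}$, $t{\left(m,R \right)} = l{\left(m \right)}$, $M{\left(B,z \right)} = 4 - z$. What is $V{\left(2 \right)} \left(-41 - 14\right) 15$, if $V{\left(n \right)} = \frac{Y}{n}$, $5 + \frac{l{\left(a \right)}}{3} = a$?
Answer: $5775$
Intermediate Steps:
$l{\left(a \right)} = -15 + 3 a$
$t{\left(m,R \right)} = -15 + 3 m$
$Y = -14$ ($Y = 1 + \left(-15 + 3 \cdot 0\right) = 1 + \left(-15 + 0\right) = 1 - 15 = -14$)
$V{\left(n \right)} = - \frac{14}{n}$
$V{\left(2 \right)} \left(-41 - 14\right) 15 = - \frac{14}{2} \left(-41 - 14\right) 15 = \left(-14\right) \frac{1}{2} \left(-55\right) 15 = \left(-7\right) \left(-55\right) 15 = 385 \cdot 15 = 5775$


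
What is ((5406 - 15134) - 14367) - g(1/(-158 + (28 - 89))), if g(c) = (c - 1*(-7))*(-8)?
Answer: -5264549/219 ≈ -24039.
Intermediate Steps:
g(c) = -56 - 8*c (g(c) = (c + 7)*(-8) = (7 + c)*(-8) = -56 - 8*c)
((5406 - 15134) - 14367) - g(1/(-158 + (28 - 89))) = ((5406 - 15134) - 14367) - (-56 - 8/(-158 + (28 - 89))) = (-9728 - 14367) - (-56 - 8/(-158 - 61)) = -24095 - (-56 - 8/(-219)) = -24095 - (-56 - 8*(-1/219)) = -24095 - (-56 + 8/219) = -24095 - 1*(-12256/219) = -24095 + 12256/219 = -5264549/219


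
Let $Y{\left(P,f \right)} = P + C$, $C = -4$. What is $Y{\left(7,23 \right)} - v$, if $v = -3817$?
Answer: $3820$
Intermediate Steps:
$Y{\left(P,f \right)} = -4 + P$ ($Y{\left(P,f \right)} = P - 4 = -4 + P$)
$Y{\left(7,23 \right)} - v = \left(-4 + 7\right) - -3817 = 3 + 3817 = 3820$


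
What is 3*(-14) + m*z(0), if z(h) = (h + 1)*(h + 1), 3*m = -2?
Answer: -128/3 ≈ -42.667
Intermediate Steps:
m = -2/3 (m = (1/3)*(-2) = -2/3 ≈ -0.66667)
z(h) = (1 + h)**2 (z(h) = (1 + h)*(1 + h) = (1 + h)**2)
3*(-14) + m*z(0) = 3*(-14) - 2*(1 + 0)**2/3 = -42 - 2/3*1**2 = -42 - 2/3*1 = -42 - 2/3 = -128/3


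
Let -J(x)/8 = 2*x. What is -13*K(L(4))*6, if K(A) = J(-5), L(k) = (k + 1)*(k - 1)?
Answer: -6240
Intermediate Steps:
J(x) = -16*x
L(k) = (1 + k)*(-1 + k)
K(A) = 80 (K(A) = -16*(-5) = 80)
-13*K(L(4))*6 = -13*80*6 = -1040*6 = -6240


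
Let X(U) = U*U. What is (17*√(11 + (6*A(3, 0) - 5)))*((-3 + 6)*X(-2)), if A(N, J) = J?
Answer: 204*√6 ≈ 499.70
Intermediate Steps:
X(U) = U²
(17*√(11 + (6*A(3, 0) - 5)))*((-3 + 6)*X(-2)) = (17*√(11 + (6*0 - 5)))*((-3 + 6)*(-2)²) = (17*√(11 + (0 - 5)))*(3*4) = (17*√(11 - 5))*12 = (17*√6)*12 = 204*√6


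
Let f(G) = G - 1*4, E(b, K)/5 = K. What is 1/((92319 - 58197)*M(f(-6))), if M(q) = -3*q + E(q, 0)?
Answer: 1/1023660 ≈ 9.7689e-7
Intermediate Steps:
E(b, K) = 5*K
f(G) = -4 + G (f(G) = G - 4 = -4 + G)
M(q) = -3*q (M(q) = -3*q + 5*0 = -3*q + 0 = -3*q)
1/((92319 - 58197)*M(f(-6))) = 1/((92319 - 58197)*((-3*(-4 - 6)))) = 1/(34122*((-3*(-10)))) = (1/34122)/30 = (1/34122)*(1/30) = 1/1023660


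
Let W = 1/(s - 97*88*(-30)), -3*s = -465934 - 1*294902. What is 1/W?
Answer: 509692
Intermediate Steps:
s = 253612 (s = -(-465934 - 1*294902)/3 = -(-465934 - 294902)/3 = -⅓*(-760836) = 253612)
W = 1/509692 (W = 1/(253612 - 97*88*(-30)) = 1/(253612 - 8536*(-30)) = 1/(253612 + 256080) = 1/509692 ≈ 1.9620e-6)
1/W = 1/(1/509692) = 509692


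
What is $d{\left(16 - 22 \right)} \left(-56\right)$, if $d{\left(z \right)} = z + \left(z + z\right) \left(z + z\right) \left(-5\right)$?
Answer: $40656$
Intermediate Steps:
$d{\left(z \right)} = z - 20 z^{2}$ ($d{\left(z \right)} = z + 2 z 2 z \left(-5\right) = z + 4 z^{2} \left(-5\right) = z - 20 z^{2}$)
$d{\left(16 - 22 \right)} \left(-56\right) = \left(16 - 22\right) \left(1 - 20 \left(16 - 22\right)\right) \left(-56\right) = - 6 \left(1 - -120\right) \left(-56\right) = - 6 \left(1 + 120\right) \left(-56\right) = \left(-6\right) 121 \left(-56\right) = \left(-726\right) \left(-56\right) = 40656$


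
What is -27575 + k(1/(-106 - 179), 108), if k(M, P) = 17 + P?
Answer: -27450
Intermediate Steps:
-27575 + k(1/(-106 - 179), 108) = -27575 + (17 + 108) = -27575 + 125 = -27450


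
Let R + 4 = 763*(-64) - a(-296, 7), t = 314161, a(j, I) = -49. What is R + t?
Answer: 265374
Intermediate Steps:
R = -48787 (R = -4 + (763*(-64) - 1*(-49)) = -4 + (-48832 + 49) = -4 - 48783 = -48787)
R + t = -48787 + 314161 = 265374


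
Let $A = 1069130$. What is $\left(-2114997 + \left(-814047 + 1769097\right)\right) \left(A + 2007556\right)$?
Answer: $-3568792695642$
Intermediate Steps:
$\left(-2114997 + \left(-814047 + 1769097\right)\right) \left(A + 2007556\right) = \left(-2114997 + \left(-814047 + 1769097\right)\right) \left(1069130 + 2007556\right) = \left(-2114997 + 955050\right) 3076686 = \left(-1159947\right) 3076686 = -3568792695642$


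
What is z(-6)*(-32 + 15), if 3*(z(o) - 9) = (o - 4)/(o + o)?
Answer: -2839/18 ≈ -157.72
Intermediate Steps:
z(o) = 9 + (-4 + o)/(6*o) (z(o) = 9 + ((o - 4)/(o + o))/3 = 9 + ((-4 + o)/((2*o)))/3 = 9 + ((-4 + o)*(1/(2*o)))/3 = 9 + ((-4 + o)/(2*o))/3 = 9 + (-4 + o)/(6*o))
z(-6)*(-32 + 15) = ((⅙)*(-4 + 55*(-6))/(-6))*(-32 + 15) = ((⅙)*(-⅙)*(-4 - 330))*(-17) = ((⅙)*(-⅙)*(-334))*(-17) = (167/18)*(-17) = -2839/18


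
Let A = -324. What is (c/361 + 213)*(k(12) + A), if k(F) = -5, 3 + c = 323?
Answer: -25403077/361 ≈ -70369.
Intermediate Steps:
c = 320 (c = -3 + 323 = 320)
(c/361 + 213)*(k(12) + A) = (320/361 + 213)*(-5 - 324) = (320*(1/361) + 213)*(-329) = (320/361 + 213)*(-329) = (77213/361)*(-329) = -25403077/361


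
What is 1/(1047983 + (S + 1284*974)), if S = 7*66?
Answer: 1/2299061 ≈ 4.3496e-7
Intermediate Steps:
S = 462
1/(1047983 + (S + 1284*974)) = 1/(1047983 + (462 + 1284*974)) = 1/(1047983 + (462 + 1250616)) = 1/(1047983 + 1251078) = 1/2299061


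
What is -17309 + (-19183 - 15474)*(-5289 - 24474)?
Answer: 1031478982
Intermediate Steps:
-17309 + (-19183 - 15474)*(-5289 - 24474) = -17309 - 34657*(-29763) = -17309 + 1031496291 = 1031478982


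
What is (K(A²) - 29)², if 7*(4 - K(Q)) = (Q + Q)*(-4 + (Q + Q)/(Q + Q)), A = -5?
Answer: 625/49 ≈ 12.755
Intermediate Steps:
K(Q) = 4 + 6*Q/7 (K(Q) = 4 - (Q + Q)*(-4 + (Q + Q)/(Q + Q))/7 = 4 - 2*Q*(-4 + (2*Q)/((2*Q)))/7 = 4 - 2*Q*(-4 + (2*Q)*(1/(2*Q)))/7 = 4 - 2*Q*(-4 + 1)/7 = 4 - 2*Q*(-3)/7 = 4 - (-6)*Q/7 = 4 + 6*Q/7)
(K(A²) - 29)² = ((4 + (6/7)*(-5)²) - 29)² = ((4 + (6/7)*25) - 29)² = ((4 + 150/7) - 29)² = (178/7 - 29)² = (-25/7)² = 625/49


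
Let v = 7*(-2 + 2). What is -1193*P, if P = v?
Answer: 0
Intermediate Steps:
v = 0 (v = 7*0 = 0)
P = 0
-1193*P = -1193*0 = 0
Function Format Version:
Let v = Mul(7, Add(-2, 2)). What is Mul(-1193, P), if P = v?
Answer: 0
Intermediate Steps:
v = 0 (v = Mul(7, 0) = 0)
P = 0
Mul(-1193, P) = Mul(-1193, 0) = 0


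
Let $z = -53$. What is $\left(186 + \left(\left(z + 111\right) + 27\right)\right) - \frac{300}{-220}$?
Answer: $\frac{2996}{11} \approx 272.36$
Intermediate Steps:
$\left(186 + \left(\left(z + 111\right) + 27\right)\right) - \frac{300}{-220} = \left(186 + \left(\left(-53 + 111\right) + 27\right)\right) - \frac{300}{-220} = \left(186 + \left(58 + 27\right)\right) - - \frac{15}{11} = \left(186 + 85\right) + \frac{15}{11} = 271 + \frac{15}{11} = \frac{2996}{11}$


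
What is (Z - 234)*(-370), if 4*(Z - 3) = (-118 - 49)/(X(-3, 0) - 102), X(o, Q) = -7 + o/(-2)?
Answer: 3669031/43 ≈ 85326.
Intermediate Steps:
X(o, Q) = -7 - o/2 (X(o, Q) = -7 + o*(-½) = -7 - o/2)
Z = 1457/430 (Z = 3 + ((-118 - 49)/((-7 - ½*(-3)) - 102))/4 = 3 + (-167/((-7 + 3/2) - 102))/4 = 3 + (-167/(-11/2 - 102))/4 = 3 + (-167/(-215/2))/4 = 3 + (-167*(-2/215))/4 = 3 + (¼)*(334/215) = 3 + 167/430 = 1457/430 ≈ 3.3884)
(Z - 234)*(-370) = (1457/430 - 234)*(-370) = -99163/430*(-370) = 3669031/43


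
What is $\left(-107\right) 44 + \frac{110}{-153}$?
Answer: $- \frac{720434}{153} \approx -4708.7$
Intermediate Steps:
$\left(-107\right) 44 + \frac{110}{-153} = -4708 + 110 \left(- \frac{1}{153}\right) = -4708 - \frac{110}{153} = - \frac{720434}{153}$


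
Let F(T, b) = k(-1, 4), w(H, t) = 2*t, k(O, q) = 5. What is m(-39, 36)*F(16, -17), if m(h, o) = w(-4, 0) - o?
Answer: -180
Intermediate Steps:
F(T, b) = 5
m(h, o) = -o (m(h, o) = 2*0 - o = 0 - o = -o)
m(-39, 36)*F(16, -17) = -1*36*5 = -36*5 = -180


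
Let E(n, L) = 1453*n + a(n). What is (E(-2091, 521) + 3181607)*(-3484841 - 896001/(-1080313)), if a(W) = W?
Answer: -531928320046506976/1080313 ≈ -4.9238e+11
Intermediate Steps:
E(n, L) = 1454*n (E(n, L) = 1453*n + n = 1454*n)
(E(-2091, 521) + 3181607)*(-3484841 - 896001/(-1080313)) = (1454*(-2091) + 3181607)*(-3484841 - 896001/(-1080313)) = (-3040314 + 3181607)*(-3484841 - 896001*(-1/1080313)) = 141293*(-3484841 + 896001/1080313) = 141293*(-3764718139232/1080313) = -531928320046506976/1080313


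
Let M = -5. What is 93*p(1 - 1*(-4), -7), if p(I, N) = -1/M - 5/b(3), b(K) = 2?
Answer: -2139/10 ≈ -213.90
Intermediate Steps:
p(I, N) = -23/10 (p(I, N) = -1/(-5) - 5/2 = -1*(-⅕) - 5*½ = ⅕ - 5/2 = -23/10)
93*p(1 - 1*(-4), -7) = 93*(-23/10) = -2139/10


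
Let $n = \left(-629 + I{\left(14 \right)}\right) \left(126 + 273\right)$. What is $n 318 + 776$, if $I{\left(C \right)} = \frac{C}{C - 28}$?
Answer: $-79934884$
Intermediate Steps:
$I{\left(C \right)} = \frac{C}{-28 + C}$
$n = -251370$ ($n = \left(-629 + \frac{14}{-28 + 14}\right) \left(126 + 273\right) = \left(-629 + \frac{14}{-14}\right) 399 = \left(-629 + 14 \left(- \frac{1}{14}\right)\right) 399 = \left(-629 - 1\right) 399 = \left(-630\right) 399 = -251370$)
$n 318 + 776 = \left(-251370\right) 318 + 776 = -79935660 + 776 = -79934884$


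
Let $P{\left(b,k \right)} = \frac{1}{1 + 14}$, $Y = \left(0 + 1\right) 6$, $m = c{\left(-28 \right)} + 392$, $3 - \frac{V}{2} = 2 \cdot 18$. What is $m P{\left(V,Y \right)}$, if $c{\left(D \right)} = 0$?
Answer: $\frac{392}{15} \approx 26.133$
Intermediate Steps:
$V = -66$ ($V = 6 - 2 \cdot 2 \cdot 18 = 6 - 72 = -66$)
$m = 392$ ($m = 0 + 392 = 392$)
$Y = 6$ ($Y = 1 \cdot 6 = 6$)
$P{\left(b,k \right)} = \frac{1}{15}$
$m P{\left(V,Y \right)} = 392 \cdot \frac{1}{15} = \frac{392}{15}$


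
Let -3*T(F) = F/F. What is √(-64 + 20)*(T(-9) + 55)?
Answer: 328*I*√11/3 ≈ 362.62*I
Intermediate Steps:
T(F) = -⅓ (T(F) = -F/(3*F) = -⅓*1 = -⅓)
√(-64 + 20)*(T(-9) + 55) = √(-64 + 20)*(-⅓ + 55) = √(-44)*(164/3) = (2*I*√11)*(164/3) = 328*I*√11/3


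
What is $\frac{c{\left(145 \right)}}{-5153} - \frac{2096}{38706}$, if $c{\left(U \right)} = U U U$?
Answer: $- \frac{59005439969}{99726009} \approx -591.68$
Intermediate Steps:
$c{\left(U \right)} = U^{3}$ ($c{\left(U \right)} = U^{2} U = U^{3}$)
$\frac{c{\left(145 \right)}}{-5153} - \frac{2096}{38706} = \frac{145^{3}}{-5153} - \frac{2096}{38706} = 3048625 \left(- \frac{1}{5153}\right) - \frac{1048}{19353} = - \frac{3048625}{5153} - \frac{1048}{19353} = - \frac{59005439969}{99726009}$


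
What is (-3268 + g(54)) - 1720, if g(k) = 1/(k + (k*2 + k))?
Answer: -1077407/216 ≈ -4988.0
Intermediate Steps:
g(k) = 1/(4*k) (g(k) = 1/(k + (2*k + k)) = 1/(k + 3*k) = 1/(4*k))
(-3268 + g(54)) - 1720 = (-3268 + (1/4)/54) - 1720 = (-3268 + (1/4)*(1/54)) - 1720 = (-3268 + 1/216) - 1720 = -705887/216 - 1720 = -1077407/216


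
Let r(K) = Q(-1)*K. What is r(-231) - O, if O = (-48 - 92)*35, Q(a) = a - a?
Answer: 4900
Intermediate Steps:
Q(a) = 0
O = -4900 (O = -140*35 = -4900)
r(K) = 0 (r(K) = 0*K = 0)
r(-231) - O = 0 - 1*(-4900) = 0 + 4900 = 4900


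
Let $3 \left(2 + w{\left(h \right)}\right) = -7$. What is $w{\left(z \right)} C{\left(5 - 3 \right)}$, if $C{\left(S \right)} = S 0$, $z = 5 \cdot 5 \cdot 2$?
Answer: $0$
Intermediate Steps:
$z = 50$ ($z = 25 \cdot 2 = 50$)
$w{\left(h \right)} = - \frac{13}{3}$ ($w{\left(h \right)} = -2 + \frac{1}{3} \left(-7\right) = -2 - \frac{7}{3} = - \frac{13}{3}$)
$C{\left(S \right)} = 0$
$w{\left(z \right)} C{\left(5 - 3 \right)} = \left(- \frac{13}{3}\right) 0 = 0$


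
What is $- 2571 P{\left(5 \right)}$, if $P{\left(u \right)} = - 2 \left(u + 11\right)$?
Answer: $82272$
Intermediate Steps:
$P{\left(u \right)} = -22 - 2 u$ ($P{\left(u \right)} = - 2 \left(11 + u\right) = -22 - 2 u$)
$- 2571 P{\left(5 \right)} = - 2571 \left(-22 - 10\right) = \left(-2571\right) \left(-32\right) = 82272$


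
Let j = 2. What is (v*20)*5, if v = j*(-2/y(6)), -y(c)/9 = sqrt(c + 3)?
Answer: 400/27 ≈ 14.815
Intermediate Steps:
y(c) = -9*sqrt(3 + c) (y(c) = -9*sqrt(c + 3) = -9*sqrt(3 + c))
v = 4/27 (v = 2*(-2*(-1/(9*sqrt(3 + 6)))) = 2*(-2/((-9*sqrt(9)))) = 2*(-2/((-9*3))) = 2*(-2/(-27)) = 2*(-2*(-1/27)) = 2*(2/27) = 4/27 ≈ 0.14815)
(v*20)*5 = ((4/27)*20)*5 = (80/27)*5 = 400/27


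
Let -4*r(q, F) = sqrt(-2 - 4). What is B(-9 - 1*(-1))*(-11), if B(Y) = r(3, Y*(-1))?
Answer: 11*I*sqrt(6)/4 ≈ 6.7361*I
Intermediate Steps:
r(q, F) = -I*sqrt(6)/4 (r(q, F) = -sqrt(-2 - 4)/4 = -I*sqrt(6)/4)
B(Y) = -I*sqrt(6)/4
B(-9 - 1*(-1))*(-11) = -I*sqrt(6)/4*(-11) = 11*I*sqrt(6)/4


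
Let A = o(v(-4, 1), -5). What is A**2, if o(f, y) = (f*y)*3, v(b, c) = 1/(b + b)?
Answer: 225/64 ≈ 3.5156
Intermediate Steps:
v(b, c) = 1/(2*b)
o(f, y) = 3*f*y
A = 15/8 (A = 3*((1/2)/(-4))*(-5) = 3*((1/2)*(-1/4))*(-5) = 3*(-1/8)*(-5) = 15/8 ≈ 1.8750)
A**2 = (15/8)**2 = 225/64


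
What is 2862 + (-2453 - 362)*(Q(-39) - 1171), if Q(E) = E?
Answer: 3409012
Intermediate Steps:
2862 + (-2453 - 362)*(Q(-39) - 1171) = 2862 + (-2453 - 362)*(-39 - 1171) = 2862 - 2815*(-1210) = 2862 + 3406150 = 3409012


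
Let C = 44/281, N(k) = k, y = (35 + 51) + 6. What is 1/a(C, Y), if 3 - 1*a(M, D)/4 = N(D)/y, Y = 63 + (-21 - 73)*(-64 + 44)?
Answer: -23/1667 ≈ -0.013797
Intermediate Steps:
y = 92 (y = 86 + 6 = 92)
C = 44/281 (C = 44*(1/281) = 44/281 ≈ 0.15658)
Y = 1943 (Y = 63 - 94*(-20) = 63 + 1880 = 1943)
a(M, D) = 12 - D/23 (a(M, D) = 12 - 4*D/92 = 12 - D/23)
1/a(C, Y) = 1/(12 - 1/23*1943) = 1/(12 - 1943/23) = 1/(-1667/23) = -23/1667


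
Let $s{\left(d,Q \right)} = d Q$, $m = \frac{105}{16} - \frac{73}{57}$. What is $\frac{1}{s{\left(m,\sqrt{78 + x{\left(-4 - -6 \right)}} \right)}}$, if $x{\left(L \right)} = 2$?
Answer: $\frac{228 \sqrt{5}}{24085} \approx 0.021168$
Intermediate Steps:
$m = \frac{4817}{912}$ ($m = 105 \cdot \frac{1}{16} - \frac{73}{57} = \frac{105}{16} - \frac{73}{57} = \frac{4817}{912} \approx 5.2818$)
$s{\left(d,Q \right)} = Q d$
$\frac{1}{s{\left(m,\sqrt{78 + x{\left(-4 - -6 \right)}} \right)}} = \frac{1}{\sqrt{78 + 2} \cdot \frac{4817}{912}} = \frac{1}{\sqrt{80} \cdot \frac{4817}{912}} = \frac{1}{4 \sqrt{5} \cdot \frac{4817}{912}} = \frac{1}{\frac{4817}{228} \sqrt{5}} = \frac{228 \sqrt{5}}{24085}$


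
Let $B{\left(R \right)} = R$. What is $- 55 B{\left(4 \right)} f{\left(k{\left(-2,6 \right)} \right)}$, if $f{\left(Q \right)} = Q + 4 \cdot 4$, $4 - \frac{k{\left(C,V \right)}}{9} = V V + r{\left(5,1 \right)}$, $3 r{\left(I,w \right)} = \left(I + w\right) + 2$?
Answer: $65120$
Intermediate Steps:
$r{\left(I,w \right)} = \frac{2}{3} + \frac{I}{3} + \frac{w}{3}$ ($r{\left(I,w \right)} = \frac{\left(I + w\right) + 2}{3} = \frac{2 + I + w}{3} = \frac{2}{3} + \frac{I}{3} + \frac{w}{3}$)
$k{\left(C,V \right)} = 12 - 9 V^{2}$ ($k{\left(C,V \right)} = 36 - 9 \left(V V + \left(\frac{2}{3} + \frac{1}{3} \cdot 5 + \frac{1}{3} \cdot 1\right)\right) = 36 - 9 \left(V^{2} + \left(\frac{2}{3} + \frac{5}{3} + \frac{1}{3}\right)\right) = 36 - 9 \left(V^{2} + \frac{8}{3}\right) = 36 - 9 \left(\frac{8}{3} + V^{2}\right) = 36 - \left(24 + 9 V^{2}\right) = 12 - 9 V^{2}$)
$f{\left(Q \right)} = 16 + Q$ ($f{\left(Q \right)} = Q + 16 = 16 + Q$)
$- 55 B{\left(4 \right)} f{\left(k{\left(-2,6 \right)} \right)} = \left(-55\right) 4 \left(16 + \left(12 - 9 \cdot 6^{2}\right)\right) = - 220 \left(16 + \left(12 - 324\right)\right) = - 220 \left(16 - 312\right) = \left(-220\right) \left(-296\right) = 65120$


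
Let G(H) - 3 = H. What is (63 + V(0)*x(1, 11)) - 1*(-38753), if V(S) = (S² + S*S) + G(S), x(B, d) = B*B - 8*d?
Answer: 38555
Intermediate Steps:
G(H) = 3 + H
x(B, d) = B² - 8*d
V(S) = 3 + S + 2*S² (V(S) = (S² + S*S) + (3 + S) = (S² + S²) + (3 + S) = 2*S² + (3 + S) = 3 + S + 2*S²)
(63 + V(0)*x(1, 11)) - 1*(-38753) = (63 + (3 + 0 + 2*0²)*(1² - 8*11)) - 1*(-38753) = (63 + (3 + 0 + 2*0)*(1 - 88)) + 38753 = (63 + (3 + 0 + 0)*(-87)) + 38753 = (63 + 3*(-87)) + 38753 = (63 - 261) + 38753 = -198 + 38753 = 38555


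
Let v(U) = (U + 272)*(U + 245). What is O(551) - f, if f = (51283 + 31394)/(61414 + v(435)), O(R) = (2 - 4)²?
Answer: 2086019/542174 ≈ 3.8475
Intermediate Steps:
v(U) = (245 + U)*(272 + U) (v(U) = (272 + U)*(245 + U) = (245 + U)*(272 + U))
O(R) = 4 (O(R) = (-2)² = 4)
f = 82677/542174 (f = (51283 + 31394)/(61414 + (66640 + 435² + 517*435)) = 82677/(61414 + (66640 + 189225 + 224895)) = 82677/(61414 + 480760) = 82677/542174 ≈ 0.15249)
O(551) - f = 4 - 1*82677/542174 = 4 - 82677/542174 = 2086019/542174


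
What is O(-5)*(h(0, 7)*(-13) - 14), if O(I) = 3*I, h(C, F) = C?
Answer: 210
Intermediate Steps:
O(-5)*(h(0, 7)*(-13) - 14) = (3*(-5))*(0*(-13) - 14) = -15*(0 - 14) = -15*(-14) = 210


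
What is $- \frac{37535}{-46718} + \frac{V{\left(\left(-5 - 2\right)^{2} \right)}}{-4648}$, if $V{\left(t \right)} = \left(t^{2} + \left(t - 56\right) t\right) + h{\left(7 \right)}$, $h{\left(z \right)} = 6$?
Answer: $\frac{1393513}{3877594} \approx 0.35938$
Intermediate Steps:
$V{\left(t \right)} = 6 + t^{2} + t \left(-56 + t\right)$ ($V{\left(t \right)} = \left(t^{2} + \left(t - 56\right) t\right) + 6 = \left(t^{2} + \left(-56 + t\right) t\right) + 6 = \left(t^{2} + t \left(-56 + t\right)\right) + 6 = 6 + t^{2} + t \left(-56 + t\right)$)
$- \frac{37535}{-46718} + \frac{V{\left(\left(-5 - 2\right)^{2} \right)}}{-4648} = - \frac{37535}{-46718} + \frac{6 - 56 \left(-5 - 2\right)^{2} + 2 \left(\left(-5 - 2\right)^{2}\right)^{2}}{-4648} = \left(-37535\right) \left(- \frac{1}{46718}\right) + \left(6 - 56 \left(-7\right)^{2} + 2 \left(\left(-7\right)^{2}\right)^{2}\right) \left(- \frac{1}{4648}\right) = \frac{37535}{46718} + \left(6 - 2744 + 2 \cdot 49^{2}\right) \left(- \frac{1}{4648}\right) = \frac{37535}{46718} + \left(6 - 2744 + 2 \cdot 2401\right) \left(- \frac{1}{4648}\right) = \frac{37535}{46718} + \left(6 - 2744 + 4802\right) \left(- \frac{1}{4648}\right) = \frac{37535}{46718} + 2064 \left(- \frac{1}{4648}\right) = \frac{37535}{46718} - \frac{258}{581} = \frac{1393513}{3877594}$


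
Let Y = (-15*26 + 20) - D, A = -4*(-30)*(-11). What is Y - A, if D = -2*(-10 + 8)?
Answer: 946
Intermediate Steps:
D = 4 (D = -2*(-2) = 4)
A = -1320 (A = 120*(-11) = -1320)
Y = -374 (Y = (-15*26 + 20) - 1*4 = (-390 + 20) - 4 = -370 - 4 = -374)
Y - A = -374 - 1*(-1320) = -374 + 1320 = 946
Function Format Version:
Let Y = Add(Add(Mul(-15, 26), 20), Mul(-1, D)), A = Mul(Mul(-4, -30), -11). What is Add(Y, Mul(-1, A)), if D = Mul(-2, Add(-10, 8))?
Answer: 946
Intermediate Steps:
D = 4 (D = Mul(-2, -2) = 4)
A = -1320 (A = Mul(120, -11) = -1320)
Y = -374 (Y = Add(Add(Mul(-15, 26), 20), Mul(-1, 4)) = Add(Add(-390, 20), -4) = Add(-370, -4) = -374)
Add(Y, Mul(-1, A)) = Add(-374, Mul(-1, -1320)) = Add(-374, 1320) = 946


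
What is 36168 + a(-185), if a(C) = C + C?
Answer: 35798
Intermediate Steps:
a(C) = 2*C
36168 + a(-185) = 36168 + 2*(-185) = 36168 - 370 = 35798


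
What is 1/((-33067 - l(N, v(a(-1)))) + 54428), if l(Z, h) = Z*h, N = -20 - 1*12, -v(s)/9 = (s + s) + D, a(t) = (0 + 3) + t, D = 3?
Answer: 1/19345 ≈ 5.1693e-5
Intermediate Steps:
a(t) = 3 + t
v(s) = -27 - 18*s (v(s) = -9*((s + s) + 3) = -9*(2*s + 3) = -9*(3 + 2*s) = -27 - 18*s)
N = -32 (N = -20 - 12 = -32)
1/((-33067 - l(N, v(a(-1)))) + 54428) = 1/((-33067 - (-32)*(-27 - 18*(3 - 1))) + 54428) = 1/((-33067 - (-32)*(-27 - 18*2)) + 54428) = 1/((-33067 - (-32)*(-27 - 36)) + 54428) = 1/((-33067 - (-32)*(-63)) + 54428) = 1/((-33067 - 1*2016) + 54428) = 1/((-33067 - 2016) + 54428) = 1/(-35083 + 54428) = 1/19345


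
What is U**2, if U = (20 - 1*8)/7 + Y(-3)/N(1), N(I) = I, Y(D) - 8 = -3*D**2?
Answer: 14641/49 ≈ 298.80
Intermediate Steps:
Y(D) = 8 - 3*D**2
U = -121/7 (U = (20 - 1*8)/7 + (8 - 3*(-3)**2)/1 = (20 - 8)*(1/7) + (8 - 3*9)*1 = 12*(1/7) + (8 - 27)*1 = 12/7 - 19*1 = 12/7 - 19 = -121/7 ≈ -17.286)
U**2 = (-121/7)**2 = 14641/49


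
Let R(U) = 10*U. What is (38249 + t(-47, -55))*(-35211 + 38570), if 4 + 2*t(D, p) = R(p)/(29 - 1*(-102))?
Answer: 16828865438/131 ≈ 1.2846e+8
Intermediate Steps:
t(D, p) = -2 + 5*p/131 (t(D, p) = -2 + ((10*p)/(29 - 1*(-102)))/2 = -2 + ((10*p)/(29 + 102))/2 = -2 + ((10*p)/131)/2 = -2 + ((10*p)*(1/131))/2 = -2 + (10*p/131)/2 = -2 + 5*p/131)
(38249 + t(-47, -55))*(-35211 + 38570) = (38249 + (-2 + (5/131)*(-55)))*(-35211 + 38570) = (38249 + (-2 - 275/131))*3359 = (38249 - 537/131)*3359 = (5010082/131)*3359 = 16828865438/131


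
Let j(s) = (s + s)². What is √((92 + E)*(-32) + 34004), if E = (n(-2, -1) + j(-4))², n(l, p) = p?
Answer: 34*I*√83 ≈ 309.75*I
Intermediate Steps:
j(s) = 4*s² (j(s) = (2*s)² = 4*s²)
E = 3969 (E = (-1 + 4*(-4)²)² = (-1 + 4*16)² = (-1 + 64)² = 63² = 3969)
√((92 + E)*(-32) + 34004) = √((92 + 3969)*(-32) + 34004) = √(4061*(-32) + 34004) = √(-129952 + 34004) = √(-95948) = 34*I*√83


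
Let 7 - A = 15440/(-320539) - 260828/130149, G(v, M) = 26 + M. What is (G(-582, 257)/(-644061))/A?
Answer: -13905943437/286481867192081 ≈ -4.8540e-5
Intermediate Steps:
A = 377639859029/41717830311 (A = 7 - (15440/(-320539) - 260828/130149) = 7 - (15440*(-1/320539) - 260828*1/130149) = 7 - (-15440/320539 - 260828/130149) = 7 - 1*(-85615046852/41717830311) = 7 + 85615046852/41717830311 = 377639859029/41717830311 ≈ 9.0522)
(G(-582, 257)/(-644061))/A = ((26 + 257)/(-644061))/(377639859029/41717830311) = (283*(-1/644061))*(41717830311/377639859029) = -283/644061*41717830311/377639859029 = -13905943437/286481867192081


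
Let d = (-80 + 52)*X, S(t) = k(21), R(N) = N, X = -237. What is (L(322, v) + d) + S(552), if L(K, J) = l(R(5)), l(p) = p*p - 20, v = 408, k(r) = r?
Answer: 6662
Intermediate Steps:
S(t) = 21
l(p) = -20 + p² (l(p) = p² - 20 = -20 + p²)
L(K, J) = 5 (L(K, J) = -20 + 5² = -20 + 25 = 5)
d = 6636 (d = (-80 + 52)*(-237) = -28*(-237) = 6636)
(L(322, v) + d) + S(552) = (5 + 6636) + 21 = 6641 + 21 = 6662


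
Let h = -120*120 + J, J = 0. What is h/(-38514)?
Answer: 2400/6419 ≈ 0.37389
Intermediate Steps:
h = -14400 (h = -120*120 + 0 = -14400 + 0 = -14400)
h/(-38514) = -14400/(-38514) = -14400*(-1/38514) = 2400/6419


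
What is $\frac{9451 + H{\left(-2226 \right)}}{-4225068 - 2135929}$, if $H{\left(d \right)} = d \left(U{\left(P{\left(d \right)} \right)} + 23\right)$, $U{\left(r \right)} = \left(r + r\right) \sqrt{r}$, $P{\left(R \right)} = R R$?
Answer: $\frac{49105556373299}{6360997} \approx 7.7198 \cdot 10^{6}$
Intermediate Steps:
$P{\left(R \right)} = R^{2}$
$U{\left(r \right)} = 2 r^{\frac{3}{2}}$ ($U{\left(r \right)} = 2 r \sqrt{r} = 2 r^{\frac{3}{2}}$)
$H{\left(d \right)} = d \left(23 + 2 \left(d^{2}\right)^{\frac{3}{2}}\right)$ ($H{\left(d \right)} = d \left(2 \left(d^{2}\right)^{\frac{3}{2}} + 23\right) = d \left(23 + 2 \left(d^{2}\right)^{\frac{3}{2}}\right)$)
$\frac{9451 + H{\left(-2226 \right)}}{-4225068 - 2135929} = \frac{9451 - 2226 \left(23 + 2 \left(\left(-2226\right)^{2}\right)^{\frac{3}{2}}\right)}{-4225068 - 2135929} = \frac{9451 - 2226 \left(23 + 2 \cdot 4955076^{\frac{3}{2}}\right)}{-6360997} = \left(9451 - 2226 \left(23 + 2 \cdot 11029999176\right)\right) \left(- \frac{1}{6360997}\right) = \left(9451 - 2226 \left(23 + 22059998352\right)\right) \left(- \frac{1}{6360997}\right) = \left(9451 - 49105556382750\right) \left(- \frac{1}{6360997}\right) = \left(-49105556373299\right) \left(- \frac{1}{6360997}\right) = \frac{49105556373299}{6360997}$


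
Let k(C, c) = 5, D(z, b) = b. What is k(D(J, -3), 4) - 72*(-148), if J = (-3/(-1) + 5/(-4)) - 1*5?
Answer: 10661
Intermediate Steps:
J = -13/4 (J = (-3*(-1) + 5*(-¼)) - 5 = (3 - 5/4) - 5 = 7/4 - 5 = -13/4 ≈ -3.2500)
k(D(J, -3), 4) - 72*(-148) = 5 - 72*(-148) = 5 + 10656 = 10661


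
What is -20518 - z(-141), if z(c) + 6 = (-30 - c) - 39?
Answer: -20584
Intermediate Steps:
z(c) = -75 - c (z(c) = -6 + ((-30 - c) - 39) = -6 + (-69 - c) = -75 - c)
-20518 - z(-141) = -20518 - (-75 - 1*(-141)) = -20518 - (-75 + 141) = -20518 - 1*66 = -20518 - 66 = -20584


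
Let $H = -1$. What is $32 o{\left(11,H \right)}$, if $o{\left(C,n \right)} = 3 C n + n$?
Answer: $-1088$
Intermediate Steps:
$o{\left(C,n \right)} = n + 3 C n$ ($o{\left(C,n \right)} = 3 C n + n = n + 3 C n$)
$32 o{\left(11,H \right)} = 32 \left(- (1 + 3 \cdot 11)\right) = 32 \left(- (1 + 33)\right) = 32 \left(\left(-1\right) 34\right) = 32 \left(-34\right) = -1088$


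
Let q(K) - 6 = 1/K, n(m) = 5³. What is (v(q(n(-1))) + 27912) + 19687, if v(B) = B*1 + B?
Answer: 5951377/125 ≈ 47611.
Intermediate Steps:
n(m) = 125
q(K) = 6 + 1/K
v(B) = 2*B (v(B) = B + B = 2*B)
(v(q(n(-1))) + 27912) + 19687 = (2*(6 + 1/125) + 27912) + 19687 = (2*(751/125) + 27912) + 19687 = (1502/125 + 27912) + 19687 = 3490502/125 + 19687 = 5951377/125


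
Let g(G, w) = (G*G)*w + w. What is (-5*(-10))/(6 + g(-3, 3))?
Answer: 25/18 ≈ 1.3889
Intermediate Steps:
g(G, w) = w + w*G² (g(G, w) = G²*w + w = w*G² + w = w + w*G²)
(-5*(-10))/(6 + g(-3, 3)) = (-5*(-10))/(6 + 3*(1 + (-3)²)) = 50/(6 + 3*(1 + 9)) = 50/(6 + 3*10) = 50/(6 + 30) = 50/36 = 50*(1/36) = 25/18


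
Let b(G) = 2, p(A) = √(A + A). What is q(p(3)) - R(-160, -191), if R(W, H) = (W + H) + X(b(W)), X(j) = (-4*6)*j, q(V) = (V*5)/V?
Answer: 404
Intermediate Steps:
p(A) = √2*√A (p(A) = √(2*A) = √2*√A)
q(V) = 5 (q(V) = (5*V)/V = 5)
X(j) = -24*j
R(W, H) = -48 + H + W (R(W, H) = (W + H) - 24*2 = (H + W) - 48 = -48 + H + W)
q(p(3)) - R(-160, -191) = 5 - (-48 - 191 - 160) = 5 - 1*(-399) = 5 + 399 = 404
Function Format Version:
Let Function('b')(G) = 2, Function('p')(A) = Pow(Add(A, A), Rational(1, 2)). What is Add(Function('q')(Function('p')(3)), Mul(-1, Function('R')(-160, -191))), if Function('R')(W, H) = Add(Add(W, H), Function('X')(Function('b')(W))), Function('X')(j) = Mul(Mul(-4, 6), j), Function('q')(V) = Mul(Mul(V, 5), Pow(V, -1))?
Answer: 404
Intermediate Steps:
Function('p')(A) = Mul(Pow(2, Rational(1, 2)), Pow(A, Rational(1, 2))) (Function('p')(A) = Pow(Mul(2, A), Rational(1, 2)) = Mul(Pow(2, Rational(1, 2)), Pow(A, Rational(1, 2))))
Function('q')(V) = 5 (Function('q')(V) = Mul(Mul(5, V), Pow(V, -1)) = 5)
Function('X')(j) = Mul(-24, j)
Function('R')(W, H) = Add(-48, H, W) (Function('R')(W, H) = Add(Add(W, H), Mul(-24, 2)) = Add(Add(H, W), -48) = Add(-48, H, W))
Add(Function('q')(Function('p')(3)), Mul(-1, Function('R')(-160, -191))) = Add(5, Mul(-1, Add(-48, -191, -160))) = Add(5, Mul(-1, -399)) = Add(5, 399) = 404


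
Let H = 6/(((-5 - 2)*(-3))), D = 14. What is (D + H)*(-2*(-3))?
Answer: 600/7 ≈ 85.714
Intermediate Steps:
H = 2/7 (H = 6/((-7*(-3))) = 6/21 = 6*(1/21) = 2/7 ≈ 0.28571)
(D + H)*(-2*(-3)) = (14 + 2/7)*(-2*(-3)) = (100/7)*6 = 600/7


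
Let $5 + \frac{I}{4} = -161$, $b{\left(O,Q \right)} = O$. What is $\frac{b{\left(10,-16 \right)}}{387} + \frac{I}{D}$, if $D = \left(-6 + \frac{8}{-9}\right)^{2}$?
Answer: $- \frac{5193992}{371907} \approx -13.966$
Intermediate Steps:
$I = -664$ ($I = -20 + 4 \left(-161\right) = -20 - 644 = -664$)
$D = \frac{3844}{81}$ ($D = \left(-6 + 8 \left(- \frac{1}{9}\right)\right)^{2} = \left(-6 - \frac{8}{9}\right)^{2} = \left(- \frac{62}{9}\right)^{2} = \frac{3844}{81} \approx 47.457$)
$\frac{b{\left(10,-16 \right)}}{387} + \frac{I}{D} = \frac{10}{387} - \frac{664}{\frac{3844}{81}} = 10 \cdot \frac{1}{387} - \frac{13446}{961} = \frac{10}{387} - \frac{13446}{961} = - \frac{5193992}{371907}$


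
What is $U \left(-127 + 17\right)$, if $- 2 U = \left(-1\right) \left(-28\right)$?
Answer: $1540$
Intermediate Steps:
$U = -14$ ($U = - \frac{\left(-1\right) \left(-28\right)}{2} = \left(- \frac{1}{2}\right) 28 = -14$)
$U \left(-127 + 17\right) = - 14 \left(-127 + 17\right) = \left(-14\right) \left(-110\right) = 1540$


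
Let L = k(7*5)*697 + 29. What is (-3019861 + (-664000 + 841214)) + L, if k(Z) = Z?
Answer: -2818223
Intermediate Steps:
L = 24424 (L = (7*5)*697 + 29 = 35*697 + 29 = 24395 + 29 = 24424)
(-3019861 + (-664000 + 841214)) + L = (-3019861 + (-664000 + 841214)) + 24424 = (-3019861 + 177214) + 24424 = -2842647 + 24424 = -2818223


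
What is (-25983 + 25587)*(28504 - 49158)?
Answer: 8178984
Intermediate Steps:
(-25983 + 25587)*(28504 - 49158) = -396*(-20654) = 8178984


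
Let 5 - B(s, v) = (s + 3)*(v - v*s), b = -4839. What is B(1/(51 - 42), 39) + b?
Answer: -133430/27 ≈ -4941.9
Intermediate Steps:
B(s, v) = 5 - (3 + s)*(v - s*v) (B(s, v) = 5 - (s + 3)*(v - v*s) = 5 - (3 + s)*(v - s*v))
B(1/(51 - 42), 39) + b = (5 - 3*39 + 39*(1/(51 - 42))² + 2*39/(51 - 42)) - 4839 = (5 - 117 + 39*(1/9)² + 2*39/9) - 4839 = (5 - 117 + 39*(⅑)² + 2*(⅑)*39) - 4839 = (5 - 117 + 39*(1/81) + 26/3) - 4839 = (5 - 117 + 13/27 + 26/3) - 4839 = -2777/27 - 4839 = -133430/27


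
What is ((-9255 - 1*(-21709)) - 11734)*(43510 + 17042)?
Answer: 43597440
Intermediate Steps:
((-9255 - 1*(-21709)) - 11734)*(43510 + 17042) = ((-9255 + 21709) - 11734)*60552 = (12454 - 11734)*60552 = 720*60552 = 43597440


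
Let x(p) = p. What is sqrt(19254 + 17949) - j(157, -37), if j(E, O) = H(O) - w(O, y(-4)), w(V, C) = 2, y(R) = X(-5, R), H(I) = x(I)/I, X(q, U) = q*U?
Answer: 1 + sqrt(37203) ≈ 193.88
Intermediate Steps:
X(q, U) = U*q
H(I) = 1 (H(I) = I/I = 1)
y(R) = -5*R (y(R) = R*(-5) = -5*R)
j(E, O) = -1 (j(E, O) = 1 - 1*2 = 1 - 2 = -1)
sqrt(19254 + 17949) - j(157, -37) = sqrt(19254 + 17949) - 1*(-1) = sqrt(37203) + 1 = 1 + sqrt(37203)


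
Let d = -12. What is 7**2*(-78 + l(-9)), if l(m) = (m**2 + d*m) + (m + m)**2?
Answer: 21315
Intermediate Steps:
l(m) = -12*m + 5*m**2 (l(m) = (m**2 - 12*m) + (m + m)**2 = (m**2 - 12*m) + (2*m)**2 = (m**2 - 12*m) + 4*m**2 = -12*m + 5*m**2)
7**2*(-78 + l(-9)) = 7**2*(-78 - 9*(-12 + 5*(-9))) = 49*(-78 - 9*(-12 - 45)) = 49*(-78 - 9*(-57)) = 49*(-78 + 513) = 49*435 = 21315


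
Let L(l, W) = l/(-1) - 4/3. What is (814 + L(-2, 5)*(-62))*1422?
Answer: 1098732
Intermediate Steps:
L(l, W) = -4/3 - l (L(l, W) = l*(-1) - 4*⅓ = -l - 4/3 = -4/3 - l)
(814 + L(-2, 5)*(-62))*1422 = (814 + (-4/3 - 1*(-2))*(-62))*1422 = (814 + (-4/3 + 2)*(-62))*1422 = (814 + (⅔)*(-62))*1422 = (814 - 124/3)*1422 = (2318/3)*1422 = 1098732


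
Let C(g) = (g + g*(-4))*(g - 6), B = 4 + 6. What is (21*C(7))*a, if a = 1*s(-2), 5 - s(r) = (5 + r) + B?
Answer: 3528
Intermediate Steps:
B = 10
C(g) = -3*g*(-6 + g) (C(g) = (g - 4*g)*(-6 + g) = (-3*g)*(-6 + g) = -3*g*(-6 + g))
s(r) = -10 - r (s(r) = 5 - ((5 + r) + 10) = 5 - (15 + r) = 5 + (-15 - r) = -10 - r)
a = -8 (a = 1*(-10 - 1*(-2)) = 1*(-10 + 2) = 1*(-8) = -8)
(21*C(7))*a = (21*(3*7*(6 - 1*7)))*(-8) = (21*(3*7*(6 - 7)))*(-8) = (21*(3*7*(-1)))*(-8) = (21*(-21))*(-8) = -441*(-8) = 3528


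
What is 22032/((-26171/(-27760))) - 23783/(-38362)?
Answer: 23463140796733/1003971902 ≈ 23370.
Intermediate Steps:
22032/((-26171/(-27760))) - 23783/(-38362) = 22032/((-26171*(-1/27760))) - 23783*(-1/38362) = 22032/(26171/27760) + 23783/38362 = 22032*(27760/26171) + 23783/38362 = 611608320/26171 + 23783/38362 = 23463140796733/1003971902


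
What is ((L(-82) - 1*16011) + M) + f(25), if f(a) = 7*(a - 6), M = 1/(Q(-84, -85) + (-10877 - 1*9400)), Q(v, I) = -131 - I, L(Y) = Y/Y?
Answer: -322668272/20323 ≈ -15877.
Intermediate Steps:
L(Y) = 1
M = -1/20323 (M = 1/((-131 - 1*(-85)) + (-10877 - 1*9400)) = 1/((-131 + 85) + (-10877 - 9400)) = 1/(-46 - 20277) = 1/(-20323) = -1/20323 ≈ -4.9205e-5)
f(a) = -42 + 7*a (f(a) = 7*(-6 + a) = -42 + 7*a)
((L(-82) - 1*16011) + M) + f(25) = ((1 - 1*16011) - 1/20323) + (-42 + 7*25) = ((1 - 16011) - 1/20323) + (-42 + 175) = (-16010 - 1/20323) + 133 = -325371231/20323 + 133 = -322668272/20323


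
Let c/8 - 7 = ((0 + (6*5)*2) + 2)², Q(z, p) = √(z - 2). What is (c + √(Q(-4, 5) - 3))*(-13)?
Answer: -400504 - 13*√(-3 + I*√6) ≈ -4.0051e+5 - 24.099*I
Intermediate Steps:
Q(z, p) = √(-2 + z)
c = 30808 (c = 56 + 8*((0 + (6*5)*2) + 2)² = 56 + 8*((0 + 30*2) + 2)² = 56 + 8*((0 + 60) + 2)² = 56 + 8*(60 + 2)² = 56 + 8*62² = 56 + 8*3844 = 56 + 30752 = 30808)
(c + √(Q(-4, 5) - 3))*(-13) = (30808 + √(√(-2 - 4) - 3))*(-13) = (30808 + √(√(-6) - 3))*(-13) = (30808 + √(I*√6 - 3))*(-13) = (30808 + √(-3 + I*√6))*(-13) = -400504 - 13*√(-3 + I*√6)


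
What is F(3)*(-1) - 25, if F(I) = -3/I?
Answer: -24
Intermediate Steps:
F(3)*(-1) - 25 = -3/3*(-1) - 25 = -3*1/3*(-1) - 25 = -1*(-1) - 25 = 1 - 25 = -24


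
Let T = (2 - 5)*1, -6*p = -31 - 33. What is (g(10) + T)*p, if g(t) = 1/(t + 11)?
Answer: -1984/63 ≈ -31.492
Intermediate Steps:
g(t) = 1/(11 + t)
p = 32/3 (p = -(-31 - 33)/6 = -⅙*(-64) = 32/3 ≈ 10.667)
T = -3 (T = -3*1 = -3)
(g(10) + T)*p = (1/(11 + 10) - 3)*(32/3) = (1/21 - 3)*(32/3) = -62/21*32/3 = -1984/63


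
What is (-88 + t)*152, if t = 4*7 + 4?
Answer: -8512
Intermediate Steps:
t = 32 (t = 28 + 4 = 32)
(-88 + t)*152 = (-88 + 32)*152 = -56*152 = -8512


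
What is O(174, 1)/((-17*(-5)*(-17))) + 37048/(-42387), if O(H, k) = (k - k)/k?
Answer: -37048/42387 ≈ -0.87404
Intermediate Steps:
O(H, k) = 0 (O(H, k) = 0/k = 0)
O(174, 1)/((-17*(-5)*(-17))) + 37048/(-42387) = 0/((-17*(-5)*(-17))) + 37048/(-42387) = 0/((85*(-17))) + 37048*(-1/42387) = 0/(-1445) - 37048/42387 = 0*(-1/1445) - 37048/42387 = 0 - 37048/42387 = -37048/42387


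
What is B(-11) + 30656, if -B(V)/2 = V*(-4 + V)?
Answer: 30326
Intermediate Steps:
B(V) = -2*V*(-4 + V)
B(-11) + 30656 = 2*(-11)*(4 - 1*(-11)) + 30656 = 2*(-11)*(4 + 11) + 30656 = 2*(-11)*15 + 30656 = -330 + 30656 = 30326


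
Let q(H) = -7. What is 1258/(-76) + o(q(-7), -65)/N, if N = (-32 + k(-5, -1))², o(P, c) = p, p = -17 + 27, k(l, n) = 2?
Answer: -14143/855 ≈ -16.542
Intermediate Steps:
p = 10
o(P, c) = 10
N = 900 (N = (-32 + 2)² = (-30)² = 900)
1258/(-76) + o(q(-7), -65)/N = 1258/(-76) + 10/900 = 1258*(-1/76) + 10*(1/900) = -629/38 + 1/90 = -14143/855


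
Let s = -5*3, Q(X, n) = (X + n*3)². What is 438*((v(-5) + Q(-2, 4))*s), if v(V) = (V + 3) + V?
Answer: -611010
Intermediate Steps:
v(V) = 3 + 2*V (v(V) = (3 + V) + V = 3 + 2*V)
Q(X, n) = (X + 3*n)²
s = -15
438*((v(-5) + Q(-2, 4))*s) = 438*(((3 + 2*(-5)) + (-2 + 3*4)²)*(-15)) = 438*(((3 - 10) + (-2 + 12)²)*(-15)) = 438*((-7 + 10²)*(-15)) = 438*((-7 + 100)*(-15)) = 438*(93*(-15)) = 438*(-1395) = -611010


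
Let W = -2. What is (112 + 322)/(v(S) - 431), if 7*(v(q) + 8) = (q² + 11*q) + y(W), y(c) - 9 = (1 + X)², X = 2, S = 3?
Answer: -3038/3013 ≈ -1.0083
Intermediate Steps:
y(c) = 18 (y(c) = 9 + (1 + 2)² = 9 + 3² = 9 + 9 = 18)
v(q) = -38/7 + q²/7 + 11*q/7 (v(q) = -8 + ((q² + 11*q) + 18)/7 = -8 + (18 + q² + 11*q)/7 = -8 + (18/7 + q²/7 + 11*q/7) = -38/7 + q²/7 + 11*q/7)
(112 + 322)/(v(S) - 431) = (112 + 322)/((-38/7 + (⅐)*3² + (11/7)*3) - 431) = 434/((-38/7 + (⅐)*9 + 33/7) - 431) = 434/((-38/7 + 9/7 + 33/7) - 431) = 434/(4/7 - 431) = 434/(-3013/7) = 434*(-7/3013) = -3038/3013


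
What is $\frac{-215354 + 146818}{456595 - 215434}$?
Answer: $- \frac{68536}{241161} \approx -0.28419$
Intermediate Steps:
$\frac{-215354 + 146818}{456595 - 215434} = - \frac{68536}{241161}$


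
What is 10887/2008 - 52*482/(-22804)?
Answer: 74648915/11447608 ≈ 6.5209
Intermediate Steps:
10887/2008 - 52*482/(-22804) = 10887*(1/2008) - 25064*(-1/22804) = 10887/2008 + 6266/5701 = 74648915/11447608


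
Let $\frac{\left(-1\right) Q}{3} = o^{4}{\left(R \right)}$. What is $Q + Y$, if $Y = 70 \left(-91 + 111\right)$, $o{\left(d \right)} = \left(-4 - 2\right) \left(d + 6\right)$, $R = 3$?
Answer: $-25507768$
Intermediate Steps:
$o{\left(d \right)} = -36 - 6 d$ ($o{\left(d \right)} = - 6 \left(6 + d\right) = -36 - 6 d$)
$Y = 1400$ ($Y = 70 \cdot 20 = 1400$)
$Q = -25509168$ ($Q = - 3 \left(-36 - 18\right)^{4} = - 3 \left(-54\right)^{4} = \left(-3\right) 8503056 = -25509168$)
$Q + Y = -25509168 + 1400 = -25507768$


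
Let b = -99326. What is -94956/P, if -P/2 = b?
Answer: -23739/49663 ≈ -0.47800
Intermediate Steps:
P = 198652 (P = -2*(-99326) = 198652)
-94956/P = -94956/198652 = -94956*1/198652 = -23739/49663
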